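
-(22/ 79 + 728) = -57534/ 79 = -728.28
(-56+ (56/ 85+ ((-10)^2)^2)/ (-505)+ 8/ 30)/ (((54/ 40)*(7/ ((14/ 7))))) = -11116832/ 695385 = -15.99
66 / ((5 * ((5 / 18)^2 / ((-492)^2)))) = 5176296576 / 125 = 41410372.61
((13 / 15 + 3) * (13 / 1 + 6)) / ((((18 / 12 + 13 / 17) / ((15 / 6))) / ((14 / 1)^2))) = 524552 / 33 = 15895.52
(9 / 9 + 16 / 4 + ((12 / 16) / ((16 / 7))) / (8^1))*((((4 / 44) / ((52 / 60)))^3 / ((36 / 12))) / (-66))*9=-8710875 / 32938267648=-0.00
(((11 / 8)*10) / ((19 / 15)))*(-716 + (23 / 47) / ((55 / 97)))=-27729435 / 3572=-7763.00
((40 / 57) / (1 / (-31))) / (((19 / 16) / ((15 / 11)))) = -99200 / 3971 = -24.98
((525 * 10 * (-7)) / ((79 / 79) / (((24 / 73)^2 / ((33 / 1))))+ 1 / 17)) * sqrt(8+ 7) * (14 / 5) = -67173120 * sqrt(15) / 199343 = -1305.09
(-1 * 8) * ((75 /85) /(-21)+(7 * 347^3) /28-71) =-9944030042 /119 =-83563277.66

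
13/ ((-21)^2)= 13/ 441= 0.03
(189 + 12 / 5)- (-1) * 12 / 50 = 4791 / 25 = 191.64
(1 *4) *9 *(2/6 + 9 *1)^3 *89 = 7814912/3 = 2604970.67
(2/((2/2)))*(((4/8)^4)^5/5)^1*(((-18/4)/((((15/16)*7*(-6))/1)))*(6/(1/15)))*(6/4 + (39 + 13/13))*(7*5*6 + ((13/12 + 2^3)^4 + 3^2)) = 1.14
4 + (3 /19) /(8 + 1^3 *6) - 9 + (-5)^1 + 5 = -1327 /266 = -4.99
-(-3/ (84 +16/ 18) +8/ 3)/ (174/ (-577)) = 3479887/ 398808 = 8.73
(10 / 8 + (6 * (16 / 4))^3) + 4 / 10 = 276513 / 20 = 13825.65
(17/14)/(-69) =-17/966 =-0.02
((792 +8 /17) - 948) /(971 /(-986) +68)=-2.32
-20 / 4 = -5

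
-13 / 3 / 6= -13 / 18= -0.72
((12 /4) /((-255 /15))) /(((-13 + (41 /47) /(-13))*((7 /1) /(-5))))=-9165 /950096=-0.01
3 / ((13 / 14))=42 / 13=3.23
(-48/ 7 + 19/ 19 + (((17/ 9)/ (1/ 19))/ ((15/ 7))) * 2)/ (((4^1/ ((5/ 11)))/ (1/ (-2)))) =-26119/ 16632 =-1.57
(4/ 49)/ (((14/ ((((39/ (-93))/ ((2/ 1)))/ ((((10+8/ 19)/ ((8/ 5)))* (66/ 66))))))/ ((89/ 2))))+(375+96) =2478986819/ 5263335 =470.99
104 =104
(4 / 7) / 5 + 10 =354 / 35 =10.11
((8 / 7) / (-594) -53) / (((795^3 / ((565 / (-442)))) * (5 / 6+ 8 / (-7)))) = -12451583 / 28582630973325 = -0.00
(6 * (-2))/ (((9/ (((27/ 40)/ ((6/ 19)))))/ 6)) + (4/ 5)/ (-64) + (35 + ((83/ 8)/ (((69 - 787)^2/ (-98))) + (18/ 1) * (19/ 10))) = 67128349/ 1288810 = 52.09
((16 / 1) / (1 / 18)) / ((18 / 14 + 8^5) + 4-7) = 504 / 57341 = 0.01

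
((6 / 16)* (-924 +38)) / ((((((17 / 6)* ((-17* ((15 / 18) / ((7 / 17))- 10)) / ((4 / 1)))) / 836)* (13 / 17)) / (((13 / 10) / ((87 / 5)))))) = -46663848 / 165155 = -282.55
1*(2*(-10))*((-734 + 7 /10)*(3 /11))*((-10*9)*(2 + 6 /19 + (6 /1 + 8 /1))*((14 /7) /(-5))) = 491017680 /209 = 2349366.89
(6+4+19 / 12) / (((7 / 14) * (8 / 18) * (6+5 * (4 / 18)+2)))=3753 / 656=5.72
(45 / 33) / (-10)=-3 / 22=-0.14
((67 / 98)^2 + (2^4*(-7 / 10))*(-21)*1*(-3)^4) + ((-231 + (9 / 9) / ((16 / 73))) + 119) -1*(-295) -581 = 3583872801 / 192080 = 18658.23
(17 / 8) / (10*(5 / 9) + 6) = 153 / 832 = 0.18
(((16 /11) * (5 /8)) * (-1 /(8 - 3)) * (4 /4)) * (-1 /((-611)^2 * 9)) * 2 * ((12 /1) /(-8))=-2 /12319593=-0.00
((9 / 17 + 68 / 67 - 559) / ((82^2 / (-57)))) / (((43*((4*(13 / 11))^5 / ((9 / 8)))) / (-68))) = -0.00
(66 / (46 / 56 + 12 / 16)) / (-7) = -6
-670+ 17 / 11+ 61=-6682 / 11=-607.45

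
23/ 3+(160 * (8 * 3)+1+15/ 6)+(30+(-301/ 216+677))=984263/ 216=4556.77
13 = 13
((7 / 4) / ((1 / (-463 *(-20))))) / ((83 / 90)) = 1458450 / 83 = 17571.69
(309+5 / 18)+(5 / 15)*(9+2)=312.94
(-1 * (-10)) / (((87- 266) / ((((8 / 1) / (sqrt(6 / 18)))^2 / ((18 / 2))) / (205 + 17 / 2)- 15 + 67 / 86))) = 7778275 / 9859857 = 0.79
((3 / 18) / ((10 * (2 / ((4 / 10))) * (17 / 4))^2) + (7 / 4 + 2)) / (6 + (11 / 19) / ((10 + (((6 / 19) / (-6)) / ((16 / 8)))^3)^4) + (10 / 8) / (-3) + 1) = 736869863054796262411571556293 / 1293626084892281314643527189375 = 0.57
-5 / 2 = -2.50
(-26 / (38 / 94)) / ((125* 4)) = -611 / 4750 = -0.13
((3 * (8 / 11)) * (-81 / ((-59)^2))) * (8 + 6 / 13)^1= -19440 / 45253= -0.43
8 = 8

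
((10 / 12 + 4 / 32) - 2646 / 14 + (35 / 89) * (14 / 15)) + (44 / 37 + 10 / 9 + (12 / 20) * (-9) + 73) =-139619107 / 1185480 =-117.77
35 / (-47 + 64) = 35 / 17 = 2.06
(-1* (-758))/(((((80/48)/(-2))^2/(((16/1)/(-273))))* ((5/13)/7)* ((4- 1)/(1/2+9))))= -460864/125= -3686.91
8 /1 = 8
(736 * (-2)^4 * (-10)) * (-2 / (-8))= -29440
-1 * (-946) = 946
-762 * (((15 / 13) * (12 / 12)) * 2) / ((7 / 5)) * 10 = -1143000 / 91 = -12560.44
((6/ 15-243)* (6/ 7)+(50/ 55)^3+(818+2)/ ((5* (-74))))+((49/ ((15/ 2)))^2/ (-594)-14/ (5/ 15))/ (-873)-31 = -439440173219317/ 1828261633275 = -240.36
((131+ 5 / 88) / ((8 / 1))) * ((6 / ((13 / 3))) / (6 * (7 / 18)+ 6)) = 311391 / 114400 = 2.72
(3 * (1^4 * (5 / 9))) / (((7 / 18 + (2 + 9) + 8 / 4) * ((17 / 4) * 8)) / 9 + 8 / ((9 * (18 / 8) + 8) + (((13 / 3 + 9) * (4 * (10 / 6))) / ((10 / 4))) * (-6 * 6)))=225315 / 6837029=0.03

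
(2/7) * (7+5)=3.43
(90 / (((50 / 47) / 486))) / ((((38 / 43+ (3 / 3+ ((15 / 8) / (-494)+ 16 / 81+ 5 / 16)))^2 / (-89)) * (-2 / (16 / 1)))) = 1733314892138007250176 / 338197773014645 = 5125151.70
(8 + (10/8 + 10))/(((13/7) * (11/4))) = 49/13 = 3.77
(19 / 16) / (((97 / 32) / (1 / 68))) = 19 / 3298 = 0.01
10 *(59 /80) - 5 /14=393 /56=7.02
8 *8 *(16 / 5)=1024 / 5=204.80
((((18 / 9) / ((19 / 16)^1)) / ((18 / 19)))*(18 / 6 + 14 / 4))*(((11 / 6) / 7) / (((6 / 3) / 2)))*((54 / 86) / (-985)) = -572 / 296485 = -0.00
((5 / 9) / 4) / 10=1 / 72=0.01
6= 6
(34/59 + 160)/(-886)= -4737/26137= -0.18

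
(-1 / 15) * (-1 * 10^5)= 20000 / 3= 6666.67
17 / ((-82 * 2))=-17 / 164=-0.10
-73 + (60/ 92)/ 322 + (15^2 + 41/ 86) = 24279042/ 159229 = 152.48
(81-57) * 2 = 48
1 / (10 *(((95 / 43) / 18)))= 387 / 475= 0.81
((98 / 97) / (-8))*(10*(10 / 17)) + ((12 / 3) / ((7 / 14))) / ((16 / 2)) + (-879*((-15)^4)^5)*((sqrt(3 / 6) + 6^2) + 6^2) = -21251565081476038236947230000.00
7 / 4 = 1.75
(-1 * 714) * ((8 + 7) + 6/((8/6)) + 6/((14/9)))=-16677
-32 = -32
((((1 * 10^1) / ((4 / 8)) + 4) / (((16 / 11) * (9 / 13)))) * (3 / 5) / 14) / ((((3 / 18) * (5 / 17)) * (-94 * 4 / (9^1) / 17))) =-1115829 / 131600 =-8.48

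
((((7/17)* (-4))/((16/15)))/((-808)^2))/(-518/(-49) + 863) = -147/54294781696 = -0.00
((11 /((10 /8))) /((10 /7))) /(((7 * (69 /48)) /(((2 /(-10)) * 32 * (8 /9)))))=-90112 /25875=-3.48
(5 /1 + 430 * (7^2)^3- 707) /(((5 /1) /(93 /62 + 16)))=177059288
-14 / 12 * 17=-119 / 6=-19.83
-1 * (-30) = 30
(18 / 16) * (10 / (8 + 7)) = 3 / 4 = 0.75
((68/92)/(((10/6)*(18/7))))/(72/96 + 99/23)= 238/6975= 0.03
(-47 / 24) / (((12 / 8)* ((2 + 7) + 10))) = -47 / 684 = -0.07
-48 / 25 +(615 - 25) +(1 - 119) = 11752 / 25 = 470.08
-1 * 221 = -221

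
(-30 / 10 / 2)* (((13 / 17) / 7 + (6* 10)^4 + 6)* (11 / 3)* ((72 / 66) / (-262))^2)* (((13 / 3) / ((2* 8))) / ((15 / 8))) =-20049129451 / 112318745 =-178.50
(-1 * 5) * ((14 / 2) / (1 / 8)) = -280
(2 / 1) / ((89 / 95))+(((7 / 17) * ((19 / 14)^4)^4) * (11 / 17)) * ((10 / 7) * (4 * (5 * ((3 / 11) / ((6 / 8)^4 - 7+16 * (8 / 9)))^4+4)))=171489121733669549250204663822281838587077325 / 212062441934732646582599286821271621982208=808.67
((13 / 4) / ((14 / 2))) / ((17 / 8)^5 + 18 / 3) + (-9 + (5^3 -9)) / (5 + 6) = 1211903741 / 124467805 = 9.74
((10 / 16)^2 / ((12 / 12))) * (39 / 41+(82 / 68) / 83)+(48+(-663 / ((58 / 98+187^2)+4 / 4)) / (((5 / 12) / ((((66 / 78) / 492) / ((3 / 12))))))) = 3069221506704857 / 63443905093760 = 48.38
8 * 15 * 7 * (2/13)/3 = 560/13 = 43.08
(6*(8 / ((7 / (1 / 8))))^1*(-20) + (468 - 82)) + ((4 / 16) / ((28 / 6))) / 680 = 368.86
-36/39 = -0.92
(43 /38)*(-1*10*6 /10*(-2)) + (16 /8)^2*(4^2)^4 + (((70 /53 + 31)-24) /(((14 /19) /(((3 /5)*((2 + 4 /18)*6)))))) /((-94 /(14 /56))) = 24815289365 /94658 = 262157.34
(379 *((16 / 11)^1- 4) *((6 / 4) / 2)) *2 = -15918 / 11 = -1447.09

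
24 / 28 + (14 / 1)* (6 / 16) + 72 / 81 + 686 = 174635 / 252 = 693.00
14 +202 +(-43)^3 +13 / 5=-396442 / 5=-79288.40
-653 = -653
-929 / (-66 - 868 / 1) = 929 / 934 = 0.99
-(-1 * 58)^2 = -3364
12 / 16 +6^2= 147 / 4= 36.75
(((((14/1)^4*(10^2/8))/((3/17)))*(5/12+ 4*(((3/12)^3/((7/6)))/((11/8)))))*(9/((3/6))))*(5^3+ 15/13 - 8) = 377065113600/143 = 2636818976.22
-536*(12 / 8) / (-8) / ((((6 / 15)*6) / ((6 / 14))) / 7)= 1005 / 8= 125.62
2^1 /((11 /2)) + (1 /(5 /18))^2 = 3664 /275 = 13.32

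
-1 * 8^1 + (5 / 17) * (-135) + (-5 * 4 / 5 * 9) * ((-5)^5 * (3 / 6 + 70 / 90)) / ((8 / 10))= 6107753 / 34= 179639.79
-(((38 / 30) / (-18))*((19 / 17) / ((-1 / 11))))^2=-15768841 / 21068100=-0.75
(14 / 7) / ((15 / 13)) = 26 / 15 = 1.73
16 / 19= 0.84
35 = 35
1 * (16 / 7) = 16 / 7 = 2.29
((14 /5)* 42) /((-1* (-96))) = 49 /40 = 1.22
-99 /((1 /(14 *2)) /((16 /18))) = -2464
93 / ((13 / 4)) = 372 / 13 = 28.62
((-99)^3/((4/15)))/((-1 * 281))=14554485/1124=12948.83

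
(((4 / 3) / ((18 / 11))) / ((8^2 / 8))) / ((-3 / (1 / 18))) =-0.00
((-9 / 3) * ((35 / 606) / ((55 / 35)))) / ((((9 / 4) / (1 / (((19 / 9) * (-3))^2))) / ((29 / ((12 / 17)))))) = -120785 / 2406426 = -0.05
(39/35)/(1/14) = 78/5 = 15.60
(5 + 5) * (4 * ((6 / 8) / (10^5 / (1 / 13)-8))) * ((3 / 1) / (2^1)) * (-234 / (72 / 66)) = -19305 / 2599984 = -0.01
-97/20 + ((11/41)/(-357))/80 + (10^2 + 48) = 167622913/1170960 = 143.15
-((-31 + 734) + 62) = -765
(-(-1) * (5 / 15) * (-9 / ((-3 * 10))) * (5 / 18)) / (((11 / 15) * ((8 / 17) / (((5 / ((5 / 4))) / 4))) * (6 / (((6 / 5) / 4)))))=17 / 4224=0.00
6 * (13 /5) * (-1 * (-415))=6474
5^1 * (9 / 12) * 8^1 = 30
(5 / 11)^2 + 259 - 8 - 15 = 28581 / 121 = 236.21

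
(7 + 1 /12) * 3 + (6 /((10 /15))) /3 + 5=117 /4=29.25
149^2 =22201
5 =5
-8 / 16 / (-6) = 1 / 12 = 0.08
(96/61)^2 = 9216/3721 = 2.48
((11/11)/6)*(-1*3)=-1/2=-0.50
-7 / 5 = -1.40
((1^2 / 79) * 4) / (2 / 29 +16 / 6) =174 / 9401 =0.02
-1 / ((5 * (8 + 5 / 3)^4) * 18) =-9 / 7072810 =-0.00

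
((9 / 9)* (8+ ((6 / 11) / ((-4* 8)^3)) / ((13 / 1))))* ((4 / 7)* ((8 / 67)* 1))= 18743293 / 34338304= 0.55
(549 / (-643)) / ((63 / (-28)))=244 / 643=0.38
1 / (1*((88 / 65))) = 65 / 88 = 0.74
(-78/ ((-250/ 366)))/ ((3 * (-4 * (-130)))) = 183/ 2500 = 0.07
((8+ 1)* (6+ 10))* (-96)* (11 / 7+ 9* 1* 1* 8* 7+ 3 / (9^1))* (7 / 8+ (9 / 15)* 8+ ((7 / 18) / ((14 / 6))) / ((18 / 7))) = -4214923264 / 105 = -40142126.32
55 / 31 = 1.77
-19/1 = -19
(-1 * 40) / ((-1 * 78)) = 20 / 39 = 0.51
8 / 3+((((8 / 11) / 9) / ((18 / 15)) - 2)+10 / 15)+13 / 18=1261 / 594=2.12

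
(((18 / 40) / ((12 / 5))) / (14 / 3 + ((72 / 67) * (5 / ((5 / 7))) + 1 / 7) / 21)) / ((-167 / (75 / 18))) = -0.00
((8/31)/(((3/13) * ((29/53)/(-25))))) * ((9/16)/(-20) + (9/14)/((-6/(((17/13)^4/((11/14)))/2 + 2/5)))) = 16807048095/1216663448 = 13.81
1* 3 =3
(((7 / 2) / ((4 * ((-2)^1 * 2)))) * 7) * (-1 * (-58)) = -1421 / 16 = -88.81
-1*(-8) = 8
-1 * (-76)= 76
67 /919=0.07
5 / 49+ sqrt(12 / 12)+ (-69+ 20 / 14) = -3257 / 49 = -66.47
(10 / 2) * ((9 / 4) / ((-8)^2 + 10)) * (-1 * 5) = -225 / 296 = -0.76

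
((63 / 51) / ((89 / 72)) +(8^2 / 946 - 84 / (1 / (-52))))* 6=26214.40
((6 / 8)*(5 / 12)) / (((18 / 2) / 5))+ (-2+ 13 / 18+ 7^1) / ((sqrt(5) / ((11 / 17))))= 25 / 144+ 1133*sqrt(5) / 1530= 1.83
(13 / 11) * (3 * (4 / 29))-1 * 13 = -3991 / 319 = -12.51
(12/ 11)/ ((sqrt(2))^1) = 0.77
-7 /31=-0.23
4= 4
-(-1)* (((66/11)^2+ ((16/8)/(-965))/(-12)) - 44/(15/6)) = 106537/5790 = 18.40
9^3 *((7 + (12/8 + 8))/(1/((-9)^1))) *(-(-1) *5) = -1082565/2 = -541282.50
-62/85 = -0.73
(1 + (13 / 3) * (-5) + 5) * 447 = -7003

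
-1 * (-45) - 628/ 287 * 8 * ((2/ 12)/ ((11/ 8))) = 406099/ 9471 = 42.88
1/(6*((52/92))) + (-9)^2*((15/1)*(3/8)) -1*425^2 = -56212753/312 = -180169.08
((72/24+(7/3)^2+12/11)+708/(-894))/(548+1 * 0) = 64487/4041774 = 0.02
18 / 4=9 / 2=4.50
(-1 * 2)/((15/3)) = -2/5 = -0.40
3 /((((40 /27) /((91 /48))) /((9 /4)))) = 22113 /2560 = 8.64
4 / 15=0.27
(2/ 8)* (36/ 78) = 3/ 26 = 0.12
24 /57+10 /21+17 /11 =10721 /4389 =2.44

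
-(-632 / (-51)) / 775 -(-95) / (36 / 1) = 1244041 / 474300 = 2.62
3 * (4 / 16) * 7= 21 / 4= 5.25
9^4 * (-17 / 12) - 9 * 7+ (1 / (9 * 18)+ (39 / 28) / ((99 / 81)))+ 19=-116477275 / 12474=-9337.60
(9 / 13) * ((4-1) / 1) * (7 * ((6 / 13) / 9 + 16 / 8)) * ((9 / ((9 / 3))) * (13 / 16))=945 / 13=72.69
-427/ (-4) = 427/ 4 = 106.75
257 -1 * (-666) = 923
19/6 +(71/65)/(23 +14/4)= 66307/20670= 3.21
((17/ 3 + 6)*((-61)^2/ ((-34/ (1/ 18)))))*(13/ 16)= -1693055/ 29376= -57.63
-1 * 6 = -6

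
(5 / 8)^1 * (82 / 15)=41 / 12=3.42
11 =11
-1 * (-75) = 75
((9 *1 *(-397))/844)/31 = -3573/26164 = -0.14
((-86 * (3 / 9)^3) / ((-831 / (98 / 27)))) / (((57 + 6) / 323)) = 388892 / 5452191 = 0.07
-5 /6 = -0.83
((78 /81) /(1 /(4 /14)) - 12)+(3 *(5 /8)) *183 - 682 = -530107 /1512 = -350.60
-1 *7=-7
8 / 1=8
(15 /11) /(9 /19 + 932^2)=57 /36308503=0.00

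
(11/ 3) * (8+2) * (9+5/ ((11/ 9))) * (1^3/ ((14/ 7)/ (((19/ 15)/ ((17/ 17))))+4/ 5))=22800/ 113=201.77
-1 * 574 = -574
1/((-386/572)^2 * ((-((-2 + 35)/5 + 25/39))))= -3987555/13148897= -0.30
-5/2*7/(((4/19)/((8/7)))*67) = -95/67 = -1.42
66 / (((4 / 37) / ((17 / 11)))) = 1887 / 2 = 943.50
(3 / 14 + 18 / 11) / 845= 57 / 26026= 0.00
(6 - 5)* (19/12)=19/12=1.58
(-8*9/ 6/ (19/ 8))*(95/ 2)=-240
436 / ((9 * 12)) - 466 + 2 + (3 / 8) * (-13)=-100405 / 216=-464.84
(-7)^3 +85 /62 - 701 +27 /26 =-419761 /403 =-1041.59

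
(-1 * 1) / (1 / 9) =-9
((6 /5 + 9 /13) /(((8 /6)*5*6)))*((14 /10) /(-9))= -287 /39000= -0.01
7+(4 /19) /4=134 /19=7.05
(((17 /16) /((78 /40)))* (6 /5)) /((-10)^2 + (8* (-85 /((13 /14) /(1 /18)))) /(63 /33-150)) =249237 /38223320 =0.01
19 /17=1.12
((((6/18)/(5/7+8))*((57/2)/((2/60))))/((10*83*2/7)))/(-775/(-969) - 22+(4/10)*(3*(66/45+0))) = -1380825/194641972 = -0.01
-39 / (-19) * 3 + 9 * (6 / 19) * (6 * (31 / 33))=4635 / 209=22.18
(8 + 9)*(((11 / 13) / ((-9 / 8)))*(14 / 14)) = -1496 / 117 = -12.79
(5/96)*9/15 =0.03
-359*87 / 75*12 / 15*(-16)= 666304 / 125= 5330.43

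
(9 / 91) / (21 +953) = 9 / 88634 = 0.00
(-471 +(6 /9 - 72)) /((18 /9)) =-271.17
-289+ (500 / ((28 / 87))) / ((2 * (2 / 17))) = 176783 / 28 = 6313.68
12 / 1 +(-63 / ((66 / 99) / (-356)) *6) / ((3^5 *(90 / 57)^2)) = 233003 / 675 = 345.19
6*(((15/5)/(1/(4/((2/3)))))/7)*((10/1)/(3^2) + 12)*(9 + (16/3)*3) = 35400/7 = 5057.14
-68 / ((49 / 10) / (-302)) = 205360 / 49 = 4191.02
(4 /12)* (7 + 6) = 13 /3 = 4.33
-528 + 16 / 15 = -526.93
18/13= 1.38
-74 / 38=-37 / 19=-1.95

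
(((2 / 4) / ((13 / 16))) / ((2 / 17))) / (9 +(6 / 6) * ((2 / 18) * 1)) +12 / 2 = 3504 / 533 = 6.57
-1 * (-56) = 56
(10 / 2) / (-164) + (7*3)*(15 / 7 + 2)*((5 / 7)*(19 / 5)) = 271057 / 1148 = 236.11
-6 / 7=-0.86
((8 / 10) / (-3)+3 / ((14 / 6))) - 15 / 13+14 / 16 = 8083 / 10920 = 0.74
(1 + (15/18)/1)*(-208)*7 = -8008/3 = -2669.33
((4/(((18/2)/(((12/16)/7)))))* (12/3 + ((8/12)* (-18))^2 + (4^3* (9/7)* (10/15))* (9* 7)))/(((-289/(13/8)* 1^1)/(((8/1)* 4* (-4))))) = 44096/357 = 123.52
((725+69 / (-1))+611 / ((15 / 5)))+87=2840 / 3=946.67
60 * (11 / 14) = 330 / 7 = 47.14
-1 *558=-558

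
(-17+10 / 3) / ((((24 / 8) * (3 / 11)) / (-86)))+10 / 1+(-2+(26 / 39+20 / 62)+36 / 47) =56894962 / 39339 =1446.27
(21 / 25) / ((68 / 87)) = 1827 / 1700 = 1.07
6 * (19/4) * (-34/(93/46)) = -14858/31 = -479.29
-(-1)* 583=583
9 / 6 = 3 / 2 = 1.50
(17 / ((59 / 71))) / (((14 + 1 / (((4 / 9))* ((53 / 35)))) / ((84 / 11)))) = 3070608 / 304381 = 10.09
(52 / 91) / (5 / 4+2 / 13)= 208 / 511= 0.41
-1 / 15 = -0.07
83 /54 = 1.54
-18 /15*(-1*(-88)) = -528 /5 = -105.60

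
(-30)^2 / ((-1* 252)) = -25 / 7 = -3.57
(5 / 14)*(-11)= -3.93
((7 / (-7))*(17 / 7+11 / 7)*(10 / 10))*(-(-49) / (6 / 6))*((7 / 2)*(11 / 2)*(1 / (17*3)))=-73.98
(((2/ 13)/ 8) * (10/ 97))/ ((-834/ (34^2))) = -1445/ 525837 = -0.00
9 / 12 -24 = -93 / 4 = -23.25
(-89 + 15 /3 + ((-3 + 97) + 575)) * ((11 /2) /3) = 2145 /2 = 1072.50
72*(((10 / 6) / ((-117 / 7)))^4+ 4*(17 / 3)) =2752377539048 / 1686498489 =1632.01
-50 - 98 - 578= -726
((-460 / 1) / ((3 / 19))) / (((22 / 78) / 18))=-2045160 / 11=-185923.64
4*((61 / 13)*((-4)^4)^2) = 1230060.31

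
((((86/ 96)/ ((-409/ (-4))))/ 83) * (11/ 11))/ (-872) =-43/ 355221408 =-0.00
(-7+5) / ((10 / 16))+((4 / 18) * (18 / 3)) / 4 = -43 / 15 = -2.87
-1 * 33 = -33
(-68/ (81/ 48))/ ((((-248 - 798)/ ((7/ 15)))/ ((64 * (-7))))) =-1705984/ 211815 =-8.05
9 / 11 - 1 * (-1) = 1.82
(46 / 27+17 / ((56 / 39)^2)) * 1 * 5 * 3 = 4211975 / 28224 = 149.23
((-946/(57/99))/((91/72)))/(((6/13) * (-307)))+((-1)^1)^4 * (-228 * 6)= -55482192/40831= -1358.83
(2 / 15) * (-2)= -4 / 15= -0.27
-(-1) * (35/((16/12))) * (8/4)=105/2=52.50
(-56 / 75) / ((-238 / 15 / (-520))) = -416 / 17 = -24.47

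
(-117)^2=13689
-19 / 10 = -1.90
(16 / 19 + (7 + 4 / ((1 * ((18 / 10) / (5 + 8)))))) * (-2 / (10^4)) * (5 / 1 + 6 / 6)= -6281 / 142500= -0.04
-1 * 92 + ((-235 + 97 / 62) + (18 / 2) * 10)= -235.44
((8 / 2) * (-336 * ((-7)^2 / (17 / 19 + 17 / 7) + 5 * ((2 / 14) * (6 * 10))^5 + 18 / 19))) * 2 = -6269498651453376 / 10081799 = -621863087.28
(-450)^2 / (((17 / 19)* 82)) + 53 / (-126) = 242355559 / 87822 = 2759.62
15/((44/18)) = 135/22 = 6.14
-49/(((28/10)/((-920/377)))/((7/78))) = 56350/14703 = 3.83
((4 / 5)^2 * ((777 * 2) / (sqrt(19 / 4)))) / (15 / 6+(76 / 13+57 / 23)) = 29737344 * sqrt(19) / 3074675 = 42.16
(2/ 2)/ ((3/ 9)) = 3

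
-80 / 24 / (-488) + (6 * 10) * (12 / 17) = 527125 / 12444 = 42.36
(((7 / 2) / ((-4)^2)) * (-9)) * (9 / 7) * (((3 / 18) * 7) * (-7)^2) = -144.70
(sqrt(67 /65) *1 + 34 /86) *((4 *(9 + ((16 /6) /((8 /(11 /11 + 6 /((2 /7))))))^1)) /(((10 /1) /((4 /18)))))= 3332 /5805 + 196 *sqrt(4355) /8775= 2.05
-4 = -4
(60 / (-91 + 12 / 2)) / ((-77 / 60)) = 720 / 1309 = 0.55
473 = 473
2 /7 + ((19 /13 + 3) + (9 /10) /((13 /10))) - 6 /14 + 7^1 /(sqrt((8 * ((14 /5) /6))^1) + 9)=614499 /105469 - 14 * sqrt(210) /1159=5.65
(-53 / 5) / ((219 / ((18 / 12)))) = -53 / 730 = -0.07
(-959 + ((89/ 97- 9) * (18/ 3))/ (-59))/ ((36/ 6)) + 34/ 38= -103605661/ 652422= -158.80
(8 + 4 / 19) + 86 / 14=1909 / 133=14.35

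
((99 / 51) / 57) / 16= 11 / 5168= 0.00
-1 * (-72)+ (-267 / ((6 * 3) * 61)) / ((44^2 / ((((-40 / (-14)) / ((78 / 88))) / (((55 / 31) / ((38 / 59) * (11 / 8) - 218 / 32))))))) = 273917952703 / 3804344544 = 72.00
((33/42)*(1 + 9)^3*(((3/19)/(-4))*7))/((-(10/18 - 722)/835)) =-30999375/123367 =-251.28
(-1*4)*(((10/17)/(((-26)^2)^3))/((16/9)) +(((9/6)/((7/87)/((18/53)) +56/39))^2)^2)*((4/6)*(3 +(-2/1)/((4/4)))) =-12177642450763062349049349807/7063379615520705200370920000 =-1.72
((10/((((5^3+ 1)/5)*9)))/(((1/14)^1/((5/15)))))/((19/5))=250/4617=0.05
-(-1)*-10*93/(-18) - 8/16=307/6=51.17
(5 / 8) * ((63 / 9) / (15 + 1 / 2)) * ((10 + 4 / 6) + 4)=385 / 93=4.14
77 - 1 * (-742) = 819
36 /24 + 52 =107 /2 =53.50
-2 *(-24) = 48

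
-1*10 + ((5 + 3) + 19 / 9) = 1 / 9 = 0.11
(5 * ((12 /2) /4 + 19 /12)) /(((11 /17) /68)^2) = 61805540 /363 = 170263.20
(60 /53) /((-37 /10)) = -0.31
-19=-19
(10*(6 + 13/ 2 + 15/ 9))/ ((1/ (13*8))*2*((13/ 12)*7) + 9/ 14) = 9520/ 53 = 179.62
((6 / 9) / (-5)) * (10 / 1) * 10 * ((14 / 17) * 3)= -560 / 17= -32.94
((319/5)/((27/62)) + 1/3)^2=392951329/18225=21561.12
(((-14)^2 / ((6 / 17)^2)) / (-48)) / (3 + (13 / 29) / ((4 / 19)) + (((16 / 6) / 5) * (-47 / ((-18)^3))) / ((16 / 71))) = -166320945 / 26122073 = -6.37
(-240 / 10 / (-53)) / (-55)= -24 / 2915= -0.01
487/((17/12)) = 5844/17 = 343.76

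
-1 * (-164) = 164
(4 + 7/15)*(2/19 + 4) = 1742/95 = 18.34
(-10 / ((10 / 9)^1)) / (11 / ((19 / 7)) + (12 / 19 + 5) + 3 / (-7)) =-1197 / 1231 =-0.97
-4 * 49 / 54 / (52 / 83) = -4067 / 702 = -5.79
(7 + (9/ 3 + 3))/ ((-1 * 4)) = -13/ 4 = -3.25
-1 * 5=-5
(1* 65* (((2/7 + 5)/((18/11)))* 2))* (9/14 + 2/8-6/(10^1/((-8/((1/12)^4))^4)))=-336571185399175433717934209/1764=-190799991722888567867309.60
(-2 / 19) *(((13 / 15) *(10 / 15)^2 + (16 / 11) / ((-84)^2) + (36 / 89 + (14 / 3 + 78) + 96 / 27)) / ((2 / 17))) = -9579462719 / 123045615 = -77.85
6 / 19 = 0.32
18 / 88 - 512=-22519 / 44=-511.80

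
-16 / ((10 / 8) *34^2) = -16 / 1445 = -0.01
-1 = -1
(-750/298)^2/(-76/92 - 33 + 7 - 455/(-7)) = 3234375/19492478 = 0.17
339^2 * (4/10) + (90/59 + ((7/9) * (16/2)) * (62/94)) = 45974.03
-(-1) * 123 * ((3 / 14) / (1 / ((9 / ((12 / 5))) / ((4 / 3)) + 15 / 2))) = 271.81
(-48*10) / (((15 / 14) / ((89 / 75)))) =-39872 / 75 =-531.63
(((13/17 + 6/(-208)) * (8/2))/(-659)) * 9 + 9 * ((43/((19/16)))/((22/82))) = 73944881235/60877102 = 1214.66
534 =534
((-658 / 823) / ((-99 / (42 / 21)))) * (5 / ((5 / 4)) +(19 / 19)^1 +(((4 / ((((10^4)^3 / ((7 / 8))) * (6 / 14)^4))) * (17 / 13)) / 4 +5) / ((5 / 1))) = 0.10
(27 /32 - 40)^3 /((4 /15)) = -29508319155 /131072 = -225130.61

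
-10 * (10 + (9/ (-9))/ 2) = -95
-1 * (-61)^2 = -3721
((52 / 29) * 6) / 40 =39 / 145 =0.27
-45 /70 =-9 /14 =-0.64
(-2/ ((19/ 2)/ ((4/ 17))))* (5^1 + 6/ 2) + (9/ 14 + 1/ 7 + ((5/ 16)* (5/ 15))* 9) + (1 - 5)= -96701/ 36176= -2.67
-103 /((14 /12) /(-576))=355968 /7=50852.57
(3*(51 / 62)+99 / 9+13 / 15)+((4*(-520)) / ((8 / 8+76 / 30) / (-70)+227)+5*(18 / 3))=251422697 / 7148910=35.17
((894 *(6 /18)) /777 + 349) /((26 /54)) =2443239 /3367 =725.64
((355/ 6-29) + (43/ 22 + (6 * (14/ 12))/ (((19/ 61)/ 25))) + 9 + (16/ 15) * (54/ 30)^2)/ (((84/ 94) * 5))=1116910679/ 8229375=135.72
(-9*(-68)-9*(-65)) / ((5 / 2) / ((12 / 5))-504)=-28728 / 12071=-2.38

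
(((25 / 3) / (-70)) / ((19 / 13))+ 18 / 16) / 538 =3331 / 1717296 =0.00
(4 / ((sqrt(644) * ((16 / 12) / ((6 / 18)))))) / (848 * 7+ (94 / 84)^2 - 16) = 126 * sqrt(161) / 240237047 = 0.00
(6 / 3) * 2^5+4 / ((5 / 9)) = 356 / 5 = 71.20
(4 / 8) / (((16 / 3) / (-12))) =-1.12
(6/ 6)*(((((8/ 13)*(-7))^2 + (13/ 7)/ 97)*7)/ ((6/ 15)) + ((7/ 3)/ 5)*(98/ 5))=821819071/ 2458950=334.22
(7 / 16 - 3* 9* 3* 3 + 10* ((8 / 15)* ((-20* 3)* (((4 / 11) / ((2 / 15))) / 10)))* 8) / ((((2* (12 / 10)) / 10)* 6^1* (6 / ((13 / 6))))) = -53810575 / 228096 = -235.91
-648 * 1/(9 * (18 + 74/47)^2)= -19881/105800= -0.19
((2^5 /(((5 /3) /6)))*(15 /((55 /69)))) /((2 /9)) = 536544 /55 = 9755.35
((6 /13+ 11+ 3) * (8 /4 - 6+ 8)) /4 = 188 /13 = 14.46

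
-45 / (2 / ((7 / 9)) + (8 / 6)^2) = -2835 / 274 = -10.35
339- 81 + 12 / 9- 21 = 715 / 3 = 238.33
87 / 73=1.19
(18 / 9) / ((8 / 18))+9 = 27 / 2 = 13.50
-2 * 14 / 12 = -7 / 3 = -2.33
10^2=100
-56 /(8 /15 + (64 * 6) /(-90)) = 15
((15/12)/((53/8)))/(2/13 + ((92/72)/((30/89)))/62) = 4352400/4959263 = 0.88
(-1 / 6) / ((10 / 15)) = -1 / 4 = -0.25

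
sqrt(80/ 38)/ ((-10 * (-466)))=sqrt(190)/ 44270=0.00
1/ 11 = 0.09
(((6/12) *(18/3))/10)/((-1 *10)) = -3/100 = -0.03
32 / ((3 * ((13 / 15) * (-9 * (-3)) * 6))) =80 / 1053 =0.08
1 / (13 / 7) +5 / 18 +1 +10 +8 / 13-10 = 569 / 234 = 2.43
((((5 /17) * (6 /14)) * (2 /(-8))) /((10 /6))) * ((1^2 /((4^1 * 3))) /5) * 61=-183 /9520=-0.02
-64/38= -32/19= -1.68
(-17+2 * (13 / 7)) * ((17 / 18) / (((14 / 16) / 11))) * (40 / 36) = -231880 / 1323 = -175.27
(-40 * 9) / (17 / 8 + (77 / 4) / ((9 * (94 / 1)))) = -304560 / 1817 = -167.62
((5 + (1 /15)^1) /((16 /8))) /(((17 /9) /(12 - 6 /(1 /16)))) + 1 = -111.66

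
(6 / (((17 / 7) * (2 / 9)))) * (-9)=-1701 / 17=-100.06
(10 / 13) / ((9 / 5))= 50 / 117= 0.43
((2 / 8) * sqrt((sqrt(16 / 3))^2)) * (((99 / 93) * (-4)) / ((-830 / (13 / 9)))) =286 * sqrt(3) / 115785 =0.00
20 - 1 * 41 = -21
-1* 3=-3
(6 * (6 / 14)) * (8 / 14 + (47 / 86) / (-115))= 353079 / 242305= 1.46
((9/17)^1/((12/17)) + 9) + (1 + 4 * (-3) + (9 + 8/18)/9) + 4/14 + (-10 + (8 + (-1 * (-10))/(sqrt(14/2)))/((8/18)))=18337/2268 + 45 * sqrt(7)/14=16.59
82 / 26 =41 / 13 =3.15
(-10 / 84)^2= 25 / 1764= 0.01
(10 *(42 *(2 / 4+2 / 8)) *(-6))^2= 3572100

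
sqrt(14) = 3.74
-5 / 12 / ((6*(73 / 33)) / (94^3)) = -5710265 / 219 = -26074.27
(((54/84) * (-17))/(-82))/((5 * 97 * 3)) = 51/556780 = 0.00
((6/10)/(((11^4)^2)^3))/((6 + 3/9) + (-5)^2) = 9/4629374357629577214514565270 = 0.00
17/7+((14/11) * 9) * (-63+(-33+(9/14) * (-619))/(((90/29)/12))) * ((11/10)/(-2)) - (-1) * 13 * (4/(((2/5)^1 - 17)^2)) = 13137075159/1205575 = 10896.94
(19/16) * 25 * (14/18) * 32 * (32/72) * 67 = 1782200/81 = 22002.47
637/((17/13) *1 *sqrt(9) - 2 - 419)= -8281/5422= -1.53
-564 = -564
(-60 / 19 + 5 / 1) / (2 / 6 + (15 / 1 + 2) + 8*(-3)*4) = -105 / 4484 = -0.02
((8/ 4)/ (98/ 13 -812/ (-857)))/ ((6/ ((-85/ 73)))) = -946985/ 20704698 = -0.05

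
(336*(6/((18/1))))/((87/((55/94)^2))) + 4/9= 510344/576549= 0.89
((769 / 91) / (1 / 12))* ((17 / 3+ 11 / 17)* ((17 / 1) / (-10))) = -70748 / 65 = -1088.43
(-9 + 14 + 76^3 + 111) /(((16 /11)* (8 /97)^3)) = 1102055385519 /2048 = 538112981.21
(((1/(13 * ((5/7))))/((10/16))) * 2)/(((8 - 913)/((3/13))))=-336/3823625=-0.00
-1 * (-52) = 52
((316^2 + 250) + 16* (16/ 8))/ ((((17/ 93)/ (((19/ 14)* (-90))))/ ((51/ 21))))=-7962473070/ 49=-162499450.41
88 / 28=22 / 7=3.14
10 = 10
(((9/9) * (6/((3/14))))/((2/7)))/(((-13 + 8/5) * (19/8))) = -3920/1083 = -3.62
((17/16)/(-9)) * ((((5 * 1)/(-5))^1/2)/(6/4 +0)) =17/432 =0.04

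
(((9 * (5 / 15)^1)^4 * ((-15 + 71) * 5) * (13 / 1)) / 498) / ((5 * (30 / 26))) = 42588 / 415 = 102.62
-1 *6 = -6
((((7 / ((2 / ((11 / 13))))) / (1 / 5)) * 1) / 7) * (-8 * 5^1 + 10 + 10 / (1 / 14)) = 3025 / 13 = 232.69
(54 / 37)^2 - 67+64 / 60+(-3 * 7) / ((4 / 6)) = -3914107 / 41070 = -95.30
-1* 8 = -8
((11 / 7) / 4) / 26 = 0.02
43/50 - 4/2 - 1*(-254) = 12643/50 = 252.86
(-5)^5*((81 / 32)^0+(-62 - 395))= 1425000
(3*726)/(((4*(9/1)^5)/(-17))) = -2057/13122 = -0.16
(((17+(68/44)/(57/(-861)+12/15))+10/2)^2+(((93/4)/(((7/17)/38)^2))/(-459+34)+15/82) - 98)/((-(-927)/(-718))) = -84069787075666013/6246572605448175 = -13.46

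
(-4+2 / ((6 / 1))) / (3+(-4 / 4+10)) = -0.31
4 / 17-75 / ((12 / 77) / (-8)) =65454 / 17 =3850.24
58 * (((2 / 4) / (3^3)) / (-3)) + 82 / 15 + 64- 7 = 25154 / 405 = 62.11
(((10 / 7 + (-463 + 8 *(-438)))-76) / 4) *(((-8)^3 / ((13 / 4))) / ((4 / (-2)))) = -7242496 / 91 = -79587.87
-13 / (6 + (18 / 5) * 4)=-65 / 102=-0.64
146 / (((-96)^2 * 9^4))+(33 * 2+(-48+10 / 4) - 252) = -6998959799 / 30233088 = -231.50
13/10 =1.30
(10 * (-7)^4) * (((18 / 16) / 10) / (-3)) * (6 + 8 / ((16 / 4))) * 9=-64827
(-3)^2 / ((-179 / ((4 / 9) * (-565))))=2260 / 179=12.63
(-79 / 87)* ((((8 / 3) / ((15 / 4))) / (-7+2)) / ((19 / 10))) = 5056 / 74385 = 0.07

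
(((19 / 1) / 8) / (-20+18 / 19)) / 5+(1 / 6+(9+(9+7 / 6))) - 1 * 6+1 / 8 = 583547 / 43440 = 13.43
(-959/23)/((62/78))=-37401/713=-52.46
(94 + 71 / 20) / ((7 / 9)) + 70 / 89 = 1572551 / 12460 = 126.21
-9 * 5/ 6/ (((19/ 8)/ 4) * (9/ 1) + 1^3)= -240/ 203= -1.18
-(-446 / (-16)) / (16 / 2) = -3.48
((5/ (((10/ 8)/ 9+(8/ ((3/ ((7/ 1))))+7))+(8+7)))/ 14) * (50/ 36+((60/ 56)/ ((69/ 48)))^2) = 4536125/ 266545643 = 0.02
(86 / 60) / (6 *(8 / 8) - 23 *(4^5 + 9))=-43 / 712590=-0.00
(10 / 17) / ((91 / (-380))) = -3800 / 1547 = -2.46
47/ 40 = 1.18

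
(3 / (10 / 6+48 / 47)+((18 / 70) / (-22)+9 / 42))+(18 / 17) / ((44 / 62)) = 6972024 / 2480555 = 2.81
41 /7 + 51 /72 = 1103 /168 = 6.57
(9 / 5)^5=18.90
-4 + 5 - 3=-2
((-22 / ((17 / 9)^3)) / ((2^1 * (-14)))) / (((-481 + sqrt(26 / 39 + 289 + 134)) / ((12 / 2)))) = -34714251 / 23826497492- 24057 * sqrt(3813) / 23826497492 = -0.00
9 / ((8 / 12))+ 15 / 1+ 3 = 31.50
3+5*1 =8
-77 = -77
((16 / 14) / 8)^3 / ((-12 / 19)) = -19 / 4116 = -0.00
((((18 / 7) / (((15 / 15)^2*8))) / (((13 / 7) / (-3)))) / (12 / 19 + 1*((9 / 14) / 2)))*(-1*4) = 4788 / 2197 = 2.18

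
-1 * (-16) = 16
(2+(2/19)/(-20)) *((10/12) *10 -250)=-54955/114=-482.06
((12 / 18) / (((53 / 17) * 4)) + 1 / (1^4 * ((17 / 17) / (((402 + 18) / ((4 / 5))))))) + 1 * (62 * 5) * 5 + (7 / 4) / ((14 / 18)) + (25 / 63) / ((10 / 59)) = 27775735 / 13356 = 2079.64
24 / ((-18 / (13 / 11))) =-52 / 33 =-1.58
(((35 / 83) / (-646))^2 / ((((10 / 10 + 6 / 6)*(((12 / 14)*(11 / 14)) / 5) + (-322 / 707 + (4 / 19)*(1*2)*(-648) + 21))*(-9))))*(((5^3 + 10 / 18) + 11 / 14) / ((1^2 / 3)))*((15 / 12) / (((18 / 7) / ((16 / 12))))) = 2412733386875 / 52281166925433761136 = 0.00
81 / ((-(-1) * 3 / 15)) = 405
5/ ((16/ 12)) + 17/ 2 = 49/ 4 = 12.25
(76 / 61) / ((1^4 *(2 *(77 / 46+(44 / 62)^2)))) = 0.29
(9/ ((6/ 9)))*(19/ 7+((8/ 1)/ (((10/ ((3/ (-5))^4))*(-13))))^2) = 846670231089/ 23105468750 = 36.64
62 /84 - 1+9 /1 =367 /42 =8.74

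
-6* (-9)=54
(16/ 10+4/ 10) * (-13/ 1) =-26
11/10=1.10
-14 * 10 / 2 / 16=-35 / 8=-4.38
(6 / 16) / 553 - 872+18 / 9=-870.00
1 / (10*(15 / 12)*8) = 1 / 100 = 0.01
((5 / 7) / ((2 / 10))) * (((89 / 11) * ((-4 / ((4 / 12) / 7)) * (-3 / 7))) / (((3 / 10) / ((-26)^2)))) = 180492000 / 77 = 2344051.95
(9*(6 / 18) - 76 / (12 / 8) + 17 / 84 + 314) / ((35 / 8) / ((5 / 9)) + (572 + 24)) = 14926 / 33817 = 0.44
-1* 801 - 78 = -879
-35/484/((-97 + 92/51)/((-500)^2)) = 189.91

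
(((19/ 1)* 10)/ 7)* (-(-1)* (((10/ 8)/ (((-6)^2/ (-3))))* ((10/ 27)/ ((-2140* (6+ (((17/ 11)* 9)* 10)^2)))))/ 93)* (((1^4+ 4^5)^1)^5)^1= 65027687035888671875/ 211391392397472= 307617.48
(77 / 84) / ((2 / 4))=11 / 6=1.83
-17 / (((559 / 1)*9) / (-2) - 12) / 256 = 17 / 647040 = 0.00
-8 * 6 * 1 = -48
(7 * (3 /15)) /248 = 7 /1240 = 0.01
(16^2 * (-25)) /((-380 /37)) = 11840 /19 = 623.16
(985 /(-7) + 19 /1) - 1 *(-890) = 5378 /7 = 768.29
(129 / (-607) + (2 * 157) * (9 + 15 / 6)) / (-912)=-3.96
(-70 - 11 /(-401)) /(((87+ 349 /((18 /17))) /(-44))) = 22222728 /3007099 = 7.39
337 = 337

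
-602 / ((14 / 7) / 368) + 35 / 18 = -110766.06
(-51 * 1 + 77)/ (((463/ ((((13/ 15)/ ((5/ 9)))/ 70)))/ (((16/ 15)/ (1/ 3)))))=8112/ 2025625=0.00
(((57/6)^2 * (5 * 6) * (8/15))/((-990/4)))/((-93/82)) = 236816/46035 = 5.14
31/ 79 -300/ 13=-23297/ 1027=-22.68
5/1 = 5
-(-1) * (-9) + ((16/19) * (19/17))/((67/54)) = -9387/1139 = -8.24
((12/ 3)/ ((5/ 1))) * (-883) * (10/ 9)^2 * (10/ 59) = -706400/ 4779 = -147.81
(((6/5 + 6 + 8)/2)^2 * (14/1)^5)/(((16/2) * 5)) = 776617.86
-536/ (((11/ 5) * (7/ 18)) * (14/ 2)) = -48240/ 539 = -89.50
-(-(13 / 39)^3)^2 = -1 / 729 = -0.00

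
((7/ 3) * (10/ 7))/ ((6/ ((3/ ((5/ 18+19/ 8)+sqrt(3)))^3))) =88903009866240/ 9167384225089-50386464460800 * sqrt(3)/ 9167384225089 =0.18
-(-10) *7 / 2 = 35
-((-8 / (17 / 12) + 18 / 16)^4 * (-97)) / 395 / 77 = 2775250522125 / 2081006563328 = 1.33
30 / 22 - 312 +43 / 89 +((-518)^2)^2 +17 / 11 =70485815525377 / 979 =71997768667.39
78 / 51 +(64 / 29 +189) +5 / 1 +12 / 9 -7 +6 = 198.07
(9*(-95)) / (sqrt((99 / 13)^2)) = -1235 / 11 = -112.27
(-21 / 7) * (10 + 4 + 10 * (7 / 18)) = -161 / 3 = -53.67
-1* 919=-919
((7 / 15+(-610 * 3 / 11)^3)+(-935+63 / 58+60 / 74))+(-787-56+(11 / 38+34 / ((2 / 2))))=-1874830741267001 / 407026455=-4606164.34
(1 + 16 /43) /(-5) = -59 /215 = -0.27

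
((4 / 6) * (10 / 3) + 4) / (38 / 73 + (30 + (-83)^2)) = 4088 / 4546125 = 0.00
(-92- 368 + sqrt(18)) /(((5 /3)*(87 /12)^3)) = -17664 /24389 + 576*sqrt(2) /121945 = -0.72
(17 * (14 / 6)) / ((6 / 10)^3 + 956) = 875 / 21093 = 0.04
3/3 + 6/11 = 17/11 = 1.55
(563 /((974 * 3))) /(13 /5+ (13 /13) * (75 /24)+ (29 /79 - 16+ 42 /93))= -27575740 /1353381279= -0.02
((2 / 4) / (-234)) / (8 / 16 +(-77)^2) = -1 / 2775006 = -0.00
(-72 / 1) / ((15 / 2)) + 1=-43 / 5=-8.60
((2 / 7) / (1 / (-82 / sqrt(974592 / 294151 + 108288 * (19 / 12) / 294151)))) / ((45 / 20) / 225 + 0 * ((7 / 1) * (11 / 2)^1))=-22550 * sqrt(43531917) / 125349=-1186.94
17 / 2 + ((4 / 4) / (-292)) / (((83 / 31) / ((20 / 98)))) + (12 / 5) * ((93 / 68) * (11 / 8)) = 2627135759 / 201885880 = 13.01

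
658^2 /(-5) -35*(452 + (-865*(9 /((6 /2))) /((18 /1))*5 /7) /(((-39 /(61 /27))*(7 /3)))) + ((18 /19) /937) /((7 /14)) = -134509551087179 /1312259130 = -102502.28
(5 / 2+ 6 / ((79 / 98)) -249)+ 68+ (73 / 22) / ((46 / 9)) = -13623759 / 79948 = -170.41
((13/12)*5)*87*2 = 1885/2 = 942.50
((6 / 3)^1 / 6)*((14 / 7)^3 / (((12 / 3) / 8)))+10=15.33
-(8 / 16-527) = 1053 / 2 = 526.50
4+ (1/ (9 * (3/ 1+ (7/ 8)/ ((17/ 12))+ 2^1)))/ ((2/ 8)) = 7012/ 1719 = 4.08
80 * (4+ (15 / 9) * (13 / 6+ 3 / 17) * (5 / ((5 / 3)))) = 64120 / 51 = 1257.25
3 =3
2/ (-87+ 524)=2/ 437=0.00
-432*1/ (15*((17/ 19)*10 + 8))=-1368/ 805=-1.70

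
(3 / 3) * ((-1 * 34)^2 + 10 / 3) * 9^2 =93906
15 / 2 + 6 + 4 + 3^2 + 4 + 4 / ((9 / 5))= 589 / 18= 32.72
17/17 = 1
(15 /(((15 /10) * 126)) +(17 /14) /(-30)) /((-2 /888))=-259 /15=-17.27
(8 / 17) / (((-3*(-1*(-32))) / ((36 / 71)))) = -3 / 1207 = -0.00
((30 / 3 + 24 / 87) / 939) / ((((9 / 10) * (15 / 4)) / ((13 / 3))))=30992 / 2205711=0.01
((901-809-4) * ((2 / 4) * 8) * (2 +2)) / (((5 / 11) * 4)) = 3872 / 5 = 774.40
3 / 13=0.23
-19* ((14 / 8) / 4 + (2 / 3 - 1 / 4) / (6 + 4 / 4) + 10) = -67013 / 336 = -199.44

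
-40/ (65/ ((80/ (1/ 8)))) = -5120/ 13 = -393.85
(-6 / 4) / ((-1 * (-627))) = -1 / 418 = -0.00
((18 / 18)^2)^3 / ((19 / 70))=70 / 19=3.68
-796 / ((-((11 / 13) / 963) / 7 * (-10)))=-634144.25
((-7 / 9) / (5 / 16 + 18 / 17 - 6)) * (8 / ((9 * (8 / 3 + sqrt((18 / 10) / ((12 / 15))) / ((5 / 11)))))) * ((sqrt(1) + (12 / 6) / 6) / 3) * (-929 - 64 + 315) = -7.54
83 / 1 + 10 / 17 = 1421 / 17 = 83.59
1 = 1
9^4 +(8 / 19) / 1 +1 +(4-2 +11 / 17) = 2120517 / 323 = 6565.07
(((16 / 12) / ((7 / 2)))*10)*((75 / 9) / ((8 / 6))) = 500 / 21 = 23.81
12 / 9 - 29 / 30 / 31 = 1211 / 930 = 1.30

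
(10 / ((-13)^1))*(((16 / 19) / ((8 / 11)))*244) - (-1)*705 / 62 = -3154025 / 15314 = -205.96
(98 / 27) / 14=7 / 27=0.26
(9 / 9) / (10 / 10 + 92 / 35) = 0.28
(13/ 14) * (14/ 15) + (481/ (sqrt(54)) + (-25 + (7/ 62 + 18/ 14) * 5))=-111583/ 6510 + 481 * sqrt(6)/ 18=48.32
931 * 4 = 3724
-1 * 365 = -365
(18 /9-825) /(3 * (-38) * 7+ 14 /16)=6584 /6377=1.03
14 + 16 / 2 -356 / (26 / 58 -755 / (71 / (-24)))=20.61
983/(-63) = -983/63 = -15.60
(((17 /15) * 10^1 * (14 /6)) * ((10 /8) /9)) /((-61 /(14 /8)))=-4165 /39528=-0.11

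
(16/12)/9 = 4/27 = 0.15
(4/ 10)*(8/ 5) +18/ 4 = 257/ 50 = 5.14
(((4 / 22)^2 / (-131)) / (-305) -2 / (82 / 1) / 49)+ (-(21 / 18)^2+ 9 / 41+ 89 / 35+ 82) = 29161439465209 / 349654355820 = 83.40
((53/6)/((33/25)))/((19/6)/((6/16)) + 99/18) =1325/2761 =0.48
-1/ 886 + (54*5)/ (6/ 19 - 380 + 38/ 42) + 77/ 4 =4964097937/ 267807676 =18.54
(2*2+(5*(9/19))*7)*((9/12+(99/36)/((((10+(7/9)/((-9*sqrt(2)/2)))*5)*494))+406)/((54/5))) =90321*sqrt(2)/49257878176+515390667522095/664981355376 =775.05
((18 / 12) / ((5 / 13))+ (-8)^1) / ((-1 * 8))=41 / 80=0.51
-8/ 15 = -0.53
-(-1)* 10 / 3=10 / 3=3.33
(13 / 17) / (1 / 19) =247 / 17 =14.53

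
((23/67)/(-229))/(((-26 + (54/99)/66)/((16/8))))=5566/48253735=0.00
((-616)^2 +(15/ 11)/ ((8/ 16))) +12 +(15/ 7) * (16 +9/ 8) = 379507.42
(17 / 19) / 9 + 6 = 1043 / 171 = 6.10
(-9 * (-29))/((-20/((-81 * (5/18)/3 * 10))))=3915/4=978.75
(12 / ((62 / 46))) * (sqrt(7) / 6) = 46 * sqrt(7) / 31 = 3.93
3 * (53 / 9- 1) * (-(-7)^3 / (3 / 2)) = 30184 / 9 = 3353.78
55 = 55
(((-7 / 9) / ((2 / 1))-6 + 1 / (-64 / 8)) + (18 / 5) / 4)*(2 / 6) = -2021 / 1080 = -1.87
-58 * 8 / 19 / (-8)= 3.05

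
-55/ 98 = -0.56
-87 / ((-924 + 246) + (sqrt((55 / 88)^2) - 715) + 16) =696 / 11011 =0.06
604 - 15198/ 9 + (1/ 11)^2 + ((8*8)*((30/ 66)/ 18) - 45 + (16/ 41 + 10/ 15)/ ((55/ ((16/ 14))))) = -352554842/ 312543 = -1128.02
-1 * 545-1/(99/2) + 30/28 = -753913/1386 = -543.95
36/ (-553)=-36/ 553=-0.07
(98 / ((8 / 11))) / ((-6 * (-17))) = 539 / 408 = 1.32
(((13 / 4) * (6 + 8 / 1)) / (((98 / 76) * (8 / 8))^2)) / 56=4693 / 9604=0.49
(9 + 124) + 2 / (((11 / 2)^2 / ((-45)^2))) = 32293 / 121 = 266.88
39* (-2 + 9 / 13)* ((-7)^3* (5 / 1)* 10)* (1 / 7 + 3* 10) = 26364450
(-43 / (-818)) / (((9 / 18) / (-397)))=-17071 / 409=-41.74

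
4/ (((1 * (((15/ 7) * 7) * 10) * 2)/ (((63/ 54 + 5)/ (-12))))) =-37/ 5400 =-0.01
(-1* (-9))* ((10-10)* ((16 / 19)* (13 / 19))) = 0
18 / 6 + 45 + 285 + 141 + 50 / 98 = 23251 / 49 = 474.51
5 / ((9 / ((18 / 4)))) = 5 / 2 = 2.50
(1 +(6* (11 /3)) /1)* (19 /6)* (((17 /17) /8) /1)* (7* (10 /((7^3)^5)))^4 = 273125 /634762841407276174913188085363036028870180580803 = 0.00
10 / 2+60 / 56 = 85 / 14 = 6.07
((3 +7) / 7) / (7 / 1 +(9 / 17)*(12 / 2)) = 0.14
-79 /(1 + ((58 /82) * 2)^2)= -26.32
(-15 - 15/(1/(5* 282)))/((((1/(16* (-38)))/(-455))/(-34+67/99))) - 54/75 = 160966061619406/825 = 195110377720.49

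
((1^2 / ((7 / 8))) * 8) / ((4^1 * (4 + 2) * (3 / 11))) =88 / 63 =1.40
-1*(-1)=1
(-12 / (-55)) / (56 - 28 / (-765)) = 459 / 117887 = 0.00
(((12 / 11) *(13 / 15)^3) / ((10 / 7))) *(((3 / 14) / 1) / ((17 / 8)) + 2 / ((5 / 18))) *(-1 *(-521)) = 3314868752 / 1753125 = 1890.83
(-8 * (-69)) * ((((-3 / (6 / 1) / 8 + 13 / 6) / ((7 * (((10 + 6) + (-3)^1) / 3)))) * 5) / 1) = 34845 / 182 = 191.46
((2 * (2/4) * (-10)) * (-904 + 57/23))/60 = 20735/138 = 150.25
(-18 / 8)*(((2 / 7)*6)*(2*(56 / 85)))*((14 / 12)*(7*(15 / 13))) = -10584 / 221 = -47.89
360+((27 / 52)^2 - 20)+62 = 1087737 / 2704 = 402.27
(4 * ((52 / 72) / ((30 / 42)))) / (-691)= -182 / 31095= -0.01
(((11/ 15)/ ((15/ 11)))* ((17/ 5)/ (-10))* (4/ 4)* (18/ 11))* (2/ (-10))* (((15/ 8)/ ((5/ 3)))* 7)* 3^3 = 318087/ 25000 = 12.72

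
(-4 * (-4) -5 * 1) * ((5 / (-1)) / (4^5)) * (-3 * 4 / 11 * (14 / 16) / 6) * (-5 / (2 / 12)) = -525 / 2048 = -0.26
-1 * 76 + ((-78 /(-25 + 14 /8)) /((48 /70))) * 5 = -4793 /93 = -51.54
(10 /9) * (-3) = -10 /3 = -3.33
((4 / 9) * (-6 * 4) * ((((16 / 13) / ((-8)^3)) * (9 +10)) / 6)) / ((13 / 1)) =19 / 3042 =0.01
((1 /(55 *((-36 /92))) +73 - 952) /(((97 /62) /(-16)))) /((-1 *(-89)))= 431646976 /4273335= 101.01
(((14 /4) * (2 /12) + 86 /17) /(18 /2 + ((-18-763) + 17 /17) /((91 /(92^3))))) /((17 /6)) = -8057 /27004863426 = -0.00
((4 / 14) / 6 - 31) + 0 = -650 / 21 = -30.95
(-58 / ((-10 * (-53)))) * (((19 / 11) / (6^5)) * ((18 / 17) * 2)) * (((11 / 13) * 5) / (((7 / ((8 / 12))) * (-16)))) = 551 / 425041344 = 0.00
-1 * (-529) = 529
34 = 34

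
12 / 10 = 6 / 5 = 1.20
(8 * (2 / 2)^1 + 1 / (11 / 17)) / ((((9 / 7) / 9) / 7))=5145 / 11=467.73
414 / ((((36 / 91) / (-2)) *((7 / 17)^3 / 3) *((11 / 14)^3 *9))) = -82263272 / 3993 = -20601.87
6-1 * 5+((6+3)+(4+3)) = 17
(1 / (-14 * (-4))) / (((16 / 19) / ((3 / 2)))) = 57 / 1792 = 0.03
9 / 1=9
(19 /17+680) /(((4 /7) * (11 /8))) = 162106 /187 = 866.88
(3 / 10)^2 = 9 / 100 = 0.09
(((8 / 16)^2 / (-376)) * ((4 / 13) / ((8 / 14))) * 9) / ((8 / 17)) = -1071 / 156416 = -0.01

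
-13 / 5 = -2.60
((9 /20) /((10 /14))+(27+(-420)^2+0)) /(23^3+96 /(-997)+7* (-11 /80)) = 70359338844 /4851777355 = 14.50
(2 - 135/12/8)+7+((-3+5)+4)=435/32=13.59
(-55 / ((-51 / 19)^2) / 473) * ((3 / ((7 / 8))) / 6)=-7220 / 782901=-0.01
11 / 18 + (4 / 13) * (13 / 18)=5 / 6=0.83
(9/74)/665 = 9/49210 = 0.00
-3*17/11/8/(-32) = 0.02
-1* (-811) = 811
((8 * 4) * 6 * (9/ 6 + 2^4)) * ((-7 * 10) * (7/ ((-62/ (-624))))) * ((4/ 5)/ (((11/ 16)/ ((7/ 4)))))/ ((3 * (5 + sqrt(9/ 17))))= -783686400/ 341 + 27659520 * sqrt(17)/ 341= -1963763.28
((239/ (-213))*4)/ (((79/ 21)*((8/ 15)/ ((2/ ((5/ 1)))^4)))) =-40152/ 701125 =-0.06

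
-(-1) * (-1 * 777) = -777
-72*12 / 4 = -216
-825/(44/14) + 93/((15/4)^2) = -38383/150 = -255.89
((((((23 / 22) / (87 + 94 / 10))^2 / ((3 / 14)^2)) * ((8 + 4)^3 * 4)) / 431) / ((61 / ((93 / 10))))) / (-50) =-115711344 / 923839580455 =-0.00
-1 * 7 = -7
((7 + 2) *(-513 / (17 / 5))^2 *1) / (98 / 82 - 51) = -2427734025 / 590138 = -4113.84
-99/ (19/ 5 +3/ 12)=-220/ 9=-24.44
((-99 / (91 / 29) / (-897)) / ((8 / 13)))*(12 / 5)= 2871 / 20930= 0.14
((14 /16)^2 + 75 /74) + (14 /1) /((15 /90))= 203125 /2368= 85.78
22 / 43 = 0.51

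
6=6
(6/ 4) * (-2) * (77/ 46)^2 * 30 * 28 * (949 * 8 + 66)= -28604697660/ 529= -54073152.48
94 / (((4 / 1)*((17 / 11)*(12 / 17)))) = 517 / 24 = 21.54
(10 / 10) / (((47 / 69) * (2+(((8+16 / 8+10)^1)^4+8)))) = 69 / 7520470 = 0.00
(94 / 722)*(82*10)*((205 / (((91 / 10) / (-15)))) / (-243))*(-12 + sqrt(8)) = -1580140000 / 886977 + 790070000*sqrt(2) / 2660931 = -1361.59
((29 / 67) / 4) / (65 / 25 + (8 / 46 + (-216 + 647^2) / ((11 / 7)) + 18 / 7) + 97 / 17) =4365515 / 10741874436308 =0.00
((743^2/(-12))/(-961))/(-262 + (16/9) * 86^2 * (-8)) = -1656147/3648132824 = -0.00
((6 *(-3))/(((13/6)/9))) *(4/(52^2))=-243/2197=-0.11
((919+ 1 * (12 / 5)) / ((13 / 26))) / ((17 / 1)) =542 / 5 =108.40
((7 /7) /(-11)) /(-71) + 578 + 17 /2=916115 /1562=586.50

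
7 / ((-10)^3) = -7 / 1000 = -0.01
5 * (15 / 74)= 1.01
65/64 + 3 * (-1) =-127/64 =-1.98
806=806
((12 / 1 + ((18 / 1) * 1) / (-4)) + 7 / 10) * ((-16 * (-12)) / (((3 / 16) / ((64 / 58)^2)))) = 42991616 / 4205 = 10223.93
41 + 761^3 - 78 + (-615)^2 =441089269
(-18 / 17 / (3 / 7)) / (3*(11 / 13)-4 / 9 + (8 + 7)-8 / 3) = -2457 / 14348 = -0.17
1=1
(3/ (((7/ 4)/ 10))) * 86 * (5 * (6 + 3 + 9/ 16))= 493425/ 7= 70489.29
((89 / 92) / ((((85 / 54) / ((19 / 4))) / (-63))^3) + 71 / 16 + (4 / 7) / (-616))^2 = 2622433301973529996418685305389953121 / 59353551864712336000000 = 44183258113195.65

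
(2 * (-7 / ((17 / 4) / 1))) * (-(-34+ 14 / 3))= -4928 / 51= -96.63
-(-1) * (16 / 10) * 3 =24 / 5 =4.80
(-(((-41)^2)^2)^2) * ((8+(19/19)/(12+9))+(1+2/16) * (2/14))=-65542927922368.21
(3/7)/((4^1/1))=3/28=0.11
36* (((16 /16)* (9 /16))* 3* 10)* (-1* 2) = -1215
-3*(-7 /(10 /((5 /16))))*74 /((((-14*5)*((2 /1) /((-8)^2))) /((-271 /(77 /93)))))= 2797533 /385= 7266.32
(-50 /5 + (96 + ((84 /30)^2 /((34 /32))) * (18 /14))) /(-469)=-40582 /199325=-0.20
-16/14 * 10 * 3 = -240/7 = -34.29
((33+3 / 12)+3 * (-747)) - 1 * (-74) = -8535 / 4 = -2133.75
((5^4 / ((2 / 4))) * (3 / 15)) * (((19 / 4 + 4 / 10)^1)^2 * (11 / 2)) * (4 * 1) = 583495 / 4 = 145873.75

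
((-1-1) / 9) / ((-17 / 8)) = 16 / 153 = 0.10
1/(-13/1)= -1/13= -0.08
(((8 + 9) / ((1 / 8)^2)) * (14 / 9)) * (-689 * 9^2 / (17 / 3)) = -16668288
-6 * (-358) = 2148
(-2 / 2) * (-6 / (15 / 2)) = 4 / 5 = 0.80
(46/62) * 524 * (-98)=-1181096/31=-38099.87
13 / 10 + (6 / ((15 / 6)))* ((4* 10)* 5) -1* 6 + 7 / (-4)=473.55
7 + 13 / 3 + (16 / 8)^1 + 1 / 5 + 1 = 218 / 15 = 14.53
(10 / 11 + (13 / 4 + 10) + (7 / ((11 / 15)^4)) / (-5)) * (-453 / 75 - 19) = -170808169 / 732050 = -233.33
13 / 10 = 1.30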